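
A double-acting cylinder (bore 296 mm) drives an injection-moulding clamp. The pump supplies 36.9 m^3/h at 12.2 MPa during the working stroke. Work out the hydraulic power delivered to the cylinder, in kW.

Hydraulic power = P × Q

W ≈ 125 kW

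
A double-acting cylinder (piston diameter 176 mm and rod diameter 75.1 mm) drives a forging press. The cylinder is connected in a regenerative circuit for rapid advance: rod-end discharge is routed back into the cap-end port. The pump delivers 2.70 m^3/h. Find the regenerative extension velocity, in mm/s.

v ≈ 169 mm/s

In regeneration the rod-end outflow joins the pump flow into the cap end, so the net volume the pump must supply per unit advance equals the rod cross-section area.
Rod cross-section A_rod = π/4 × (75.1 mm)² = 4430 mm^2
v = Q_pump / A_rod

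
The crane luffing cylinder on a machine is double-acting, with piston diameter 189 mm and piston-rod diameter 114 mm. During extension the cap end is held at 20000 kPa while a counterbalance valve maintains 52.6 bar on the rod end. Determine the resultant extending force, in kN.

Cap-side area A_cap = π/4 × (189 mm)² = 28060 mm^2
Rod-side annular area A_ann = π/4 × (189² − 114²) = 17850 mm^2
Net thrust = P_cap·A_cap − P_rod·A_ann = 561.1 kN − 93.88 kN

F ≈ 467 kN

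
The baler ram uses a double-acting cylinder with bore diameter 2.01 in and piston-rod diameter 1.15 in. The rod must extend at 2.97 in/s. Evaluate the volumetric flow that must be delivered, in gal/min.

Q ≈ 2.45 gal/min

Cap-side area A_cap = π/4 × (2.01 in)² = 3.173 in^2
Q = A × v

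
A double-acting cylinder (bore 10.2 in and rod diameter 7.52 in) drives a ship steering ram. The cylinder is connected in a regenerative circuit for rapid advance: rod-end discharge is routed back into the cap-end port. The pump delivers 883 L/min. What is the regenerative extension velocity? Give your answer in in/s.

v ≈ 20.2 in/s

In regeneration the rod-end outflow joins the pump flow into the cap end, so the net volume the pump must supply per unit advance equals the rod cross-section area.
Rod cross-section A_rod = π/4 × (7.52 in)² = 44.41 in^2
v = Q_pump / A_rod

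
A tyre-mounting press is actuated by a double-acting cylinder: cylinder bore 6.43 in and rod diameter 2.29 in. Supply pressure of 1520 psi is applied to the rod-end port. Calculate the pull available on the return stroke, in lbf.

F ≈ 43100 lbf

Rod-side annular area A_ann = π/4 × (6.43² − 2.29²) = 28.35 in^2
On retraction the pressure acts on the annular area (bore minus rod).
F = P × A_ann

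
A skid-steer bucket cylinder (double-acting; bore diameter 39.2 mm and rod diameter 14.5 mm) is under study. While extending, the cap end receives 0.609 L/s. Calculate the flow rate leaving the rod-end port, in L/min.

Q_out ≈ 31.5 L/min

Cap-side area A_cap = π/4 × (39.2 mm)² = 1207 mm^2
Rod-side annular area A_ann = π/4 × (39.2² − 14.5²) = 1042 mm^2
Piston speed v = Q_in/A_cap; rod-end outflow Q_out = v × A_ann = Q_in × A_ann/A_cap.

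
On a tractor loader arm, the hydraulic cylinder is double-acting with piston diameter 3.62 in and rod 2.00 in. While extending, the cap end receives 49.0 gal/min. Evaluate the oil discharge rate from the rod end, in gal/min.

Cap-side area A_cap = π/4 × (3.62 in)² = 10.29 in^2
Rod-side annular area A_ann = π/4 × (3.62² − 2.00²) = 7.151 in^2
Piston speed v = Q_in/A_cap; rod-end outflow Q_out = v × A_ann = Q_in × A_ann/A_cap.

Q_out ≈ 34.0 gal/min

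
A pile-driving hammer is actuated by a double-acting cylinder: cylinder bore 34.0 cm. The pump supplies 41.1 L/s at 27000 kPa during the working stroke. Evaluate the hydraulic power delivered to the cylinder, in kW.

W ≈ 1110 kW

Hydraulic power = P × Q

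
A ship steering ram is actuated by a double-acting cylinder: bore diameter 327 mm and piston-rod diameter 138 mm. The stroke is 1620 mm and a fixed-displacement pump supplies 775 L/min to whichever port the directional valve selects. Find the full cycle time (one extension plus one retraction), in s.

t ≈ 19.2 s

Cap-side area A_cap = π/4 × (327 mm)² = 83980 mm^2
Rod-side annular area A_ann = π/4 × (327² − 138²) = 69020 mm^2
t_ext = A_cap·L/Q = 10.53 s
t_ret = A_ann·L/Q = 8.657 s
t_cycle = t_ext + t_ret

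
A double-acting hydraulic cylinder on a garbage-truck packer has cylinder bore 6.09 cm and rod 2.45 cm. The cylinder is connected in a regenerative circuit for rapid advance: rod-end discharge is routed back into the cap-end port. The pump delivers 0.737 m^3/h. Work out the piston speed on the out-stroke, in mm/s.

v ≈ 434 mm/s

In regeneration the rod-end outflow joins the pump flow into the cap end, so the net volume the pump must supply per unit advance equals the rod cross-section area.
Rod cross-section A_rod = π/4 × (2.45 cm)² = 4.714 cm^2
v = Q_pump / A_rod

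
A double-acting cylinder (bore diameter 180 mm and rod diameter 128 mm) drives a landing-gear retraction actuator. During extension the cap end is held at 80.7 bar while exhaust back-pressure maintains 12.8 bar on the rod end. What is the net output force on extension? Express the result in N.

F ≈ 1.89e5 N

Cap-side area A_cap = π/4 × (180 mm)² = 25450 mm^2
Rod-side annular area A_ann = π/4 × (180² − 128²) = 12580 mm^2
Net thrust = P_cap·A_cap − P_rod·A_ann = 2.054e5 N − 16100 N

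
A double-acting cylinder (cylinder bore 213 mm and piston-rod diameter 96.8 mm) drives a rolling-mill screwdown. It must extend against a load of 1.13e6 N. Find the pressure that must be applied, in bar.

Cap-side area A_cap = π/4 × (213 mm)² = 35630 mm^2
P = F / A = 1.13e6 N / A

P ≈ 317 bar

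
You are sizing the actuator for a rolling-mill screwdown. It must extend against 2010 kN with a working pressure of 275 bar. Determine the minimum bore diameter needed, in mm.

D ≈ 305 mm

Extension force acts on the full piston face: F = P × (π/4)D².
D = √(4F / (πP)) = √(4 × 2010 kN / (π × 275 bar))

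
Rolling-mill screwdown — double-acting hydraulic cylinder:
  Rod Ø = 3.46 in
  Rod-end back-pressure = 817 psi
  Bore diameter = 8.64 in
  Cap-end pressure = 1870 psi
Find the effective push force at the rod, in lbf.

F ≈ 69400 lbf

Cap-side area A_cap = π/4 × (8.64 in)² = 58.63 in^2
Rod-side annular area A_ann = π/4 × (8.64² − 3.46²) = 49.23 in^2
Net thrust = P_cap·A_cap − P_rod·A_ann = 1.096e5 lbf − 40220 lbf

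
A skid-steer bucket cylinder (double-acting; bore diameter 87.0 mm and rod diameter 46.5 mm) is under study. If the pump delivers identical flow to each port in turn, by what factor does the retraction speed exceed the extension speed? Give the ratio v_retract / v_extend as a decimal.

Cap-side area A_cap = π/4 × (87.0 mm)² = 5945 mm^2
Rod-side annular area A_ann = π/4 × (87.0² − 46.5²) = 4246 mm^2
For equal Q, v ∝ 1/A, so v_ret/v_ext = A_cap/A_ann.

v_ret/v_ext ≈ 1.40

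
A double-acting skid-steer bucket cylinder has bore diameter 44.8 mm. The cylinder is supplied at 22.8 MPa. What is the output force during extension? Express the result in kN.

F ≈ 35.9 kN

Cap-side area A_cap = π/4 × (44.8 mm)² = 1576 mm^2
F = P × A_cap = 22.8 MPa × A_cap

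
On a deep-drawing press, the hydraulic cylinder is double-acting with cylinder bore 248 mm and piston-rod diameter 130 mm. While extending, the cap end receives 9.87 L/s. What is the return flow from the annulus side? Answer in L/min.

Q_out ≈ 429 L/min

Cap-side area A_cap = π/4 × (248 mm)² = 48310 mm^2
Rod-side annular area A_ann = π/4 × (248² − 130²) = 35030 mm^2
Piston speed v = Q_in/A_cap; rod-end outflow Q_out = v × A_ann = Q_in × A_ann/A_cap.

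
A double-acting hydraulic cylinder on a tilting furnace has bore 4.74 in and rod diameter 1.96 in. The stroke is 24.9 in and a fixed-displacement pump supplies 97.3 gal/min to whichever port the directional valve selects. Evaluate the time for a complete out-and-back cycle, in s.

Cap-side area A_cap = π/4 × (4.74 in)² = 17.65 in^2
Rod-side annular area A_ann = π/4 × (4.74² − 1.96²) = 14.63 in^2
t_ext = A_cap·L/Q = 1.173 s
t_ret = A_ann·L/Q = 0.9724 s
t_cycle = t_ext + t_ret

t ≈ 2.15 s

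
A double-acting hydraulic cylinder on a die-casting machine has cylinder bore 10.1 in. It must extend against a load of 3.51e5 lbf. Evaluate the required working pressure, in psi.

Cap-side area A_cap = π/4 × (10.1 in)² = 80.12 in^2
P = F / A = 3.51e5 lbf / A

P ≈ 4380 psi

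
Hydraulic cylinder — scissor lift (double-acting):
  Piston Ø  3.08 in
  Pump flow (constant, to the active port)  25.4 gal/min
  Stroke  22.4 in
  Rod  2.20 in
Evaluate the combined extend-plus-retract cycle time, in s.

t ≈ 2.54 s

Cap-side area A_cap = π/4 × (3.08 in)² = 7.451 in^2
Rod-side annular area A_ann = π/4 × (3.08² − 2.20²) = 3.649 in^2
t_ext = A_cap·L/Q = 1.707 s
t_ret = A_ann·L/Q = 0.8359 s
t_cycle = t_ext + t_ret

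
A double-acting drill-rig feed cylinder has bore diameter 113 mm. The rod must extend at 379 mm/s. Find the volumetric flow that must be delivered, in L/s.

Cap-side area A_cap = π/4 × (113 mm)² = 10030 mm^2
Q = A × v

Q ≈ 3.80 L/s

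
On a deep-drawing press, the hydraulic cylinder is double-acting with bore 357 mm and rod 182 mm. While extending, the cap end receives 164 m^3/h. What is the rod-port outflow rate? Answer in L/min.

Cap-side area A_cap = π/4 × (357 mm)² = 1.001e5 mm^2
Rod-side annular area A_ann = π/4 × (357² − 182²) = 74080 mm^2
Piston speed v = Q_in/A_cap; rod-end outflow Q_out = v × A_ann = Q_in × A_ann/A_cap.

Q_out ≈ 2020 L/min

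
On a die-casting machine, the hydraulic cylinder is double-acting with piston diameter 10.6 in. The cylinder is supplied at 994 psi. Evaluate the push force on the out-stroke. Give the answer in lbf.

Cap-side area A_cap = π/4 × (10.6 in)² = 88.25 in^2
F = P × A_cap = 994 psi × A_cap

F ≈ 87700 lbf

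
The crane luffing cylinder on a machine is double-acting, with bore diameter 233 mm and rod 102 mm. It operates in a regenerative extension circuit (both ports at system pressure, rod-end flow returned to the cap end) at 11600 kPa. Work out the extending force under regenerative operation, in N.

F ≈ 94800 N

With equal pressure on both faces, forces on the annular region cancel; the net push is pressure × rod cross-section.
Rod cross-section A_rod = π/4 × (102 mm)² = 8171 mm^2
F = P × A_rod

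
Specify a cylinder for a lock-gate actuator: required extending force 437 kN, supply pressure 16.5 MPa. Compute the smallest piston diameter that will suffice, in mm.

D ≈ 184 mm

Extension force acts on the full piston face: F = P × (π/4)D².
D = √(4F / (πP)) = √(4 × 437 kN / (π × 16.5 MPa))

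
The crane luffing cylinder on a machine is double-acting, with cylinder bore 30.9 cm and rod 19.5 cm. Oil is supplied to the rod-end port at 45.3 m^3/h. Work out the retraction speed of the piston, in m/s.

Rod-side annular area A_ann = π/4 × (30.9² − 19.5²) = 451.3 cm^2
Flow into the rod-end port fills the annular volume.
v = Q / A

v ≈ 0.279 m/s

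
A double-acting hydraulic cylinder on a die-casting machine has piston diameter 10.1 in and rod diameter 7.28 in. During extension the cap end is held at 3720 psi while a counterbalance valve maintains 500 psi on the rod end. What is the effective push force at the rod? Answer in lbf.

F ≈ 2.79e5 lbf

Cap-side area A_cap = π/4 × (10.1 in)² = 80.12 in^2
Rod-side annular area A_ann = π/4 × (10.1² − 7.28²) = 38.49 in^2
Net thrust = P_cap·A_cap − P_rod·A_ann = 2.980e5 lbf − 19250 lbf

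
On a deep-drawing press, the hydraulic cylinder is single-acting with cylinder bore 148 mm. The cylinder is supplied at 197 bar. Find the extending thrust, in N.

F ≈ 3.39e5 N

Cap-side area A_cap = π/4 × (148 mm)² = 17200 mm^2
F = P × A_cap = 197 bar × A_cap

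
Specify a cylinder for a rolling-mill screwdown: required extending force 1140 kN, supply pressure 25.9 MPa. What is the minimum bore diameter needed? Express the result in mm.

D ≈ 237 mm

Extension force acts on the full piston face: F = P × (π/4)D².
D = √(4F / (πP)) = √(4 × 1140 kN / (π × 25.9 MPa))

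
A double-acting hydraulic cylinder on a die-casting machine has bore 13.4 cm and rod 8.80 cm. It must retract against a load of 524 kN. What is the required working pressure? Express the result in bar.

Rod-side annular area A_ann = π/4 × (13.4² − 8.80²) = 80.20 cm^2
Retraction: pressure acts on the annular area.
P = F / A = 524 kN / A

P ≈ 653 bar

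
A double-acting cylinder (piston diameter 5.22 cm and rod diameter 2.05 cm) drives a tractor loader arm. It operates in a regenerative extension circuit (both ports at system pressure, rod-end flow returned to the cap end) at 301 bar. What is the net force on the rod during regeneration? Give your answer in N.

F ≈ 9930 N

With equal pressure on both faces, forces on the annular region cancel; the net push is pressure × rod cross-section.
Rod cross-section A_rod = π/4 × (2.05 cm)² = 3.301 cm^2
F = P × A_rod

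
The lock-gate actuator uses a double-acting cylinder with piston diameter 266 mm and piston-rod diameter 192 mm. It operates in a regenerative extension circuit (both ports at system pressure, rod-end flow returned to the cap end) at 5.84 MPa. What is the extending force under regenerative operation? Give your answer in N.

F ≈ 1.69e5 N

With equal pressure on both faces, forces on the annular region cancel; the net push is pressure × rod cross-section.
Rod cross-section A_rod = π/4 × (192 mm)² = 28950 mm^2
F = P × A_rod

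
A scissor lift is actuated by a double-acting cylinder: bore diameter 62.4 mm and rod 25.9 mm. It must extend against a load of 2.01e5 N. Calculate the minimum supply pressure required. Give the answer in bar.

P ≈ 657 bar

Cap-side area A_cap = π/4 × (62.4 mm)² = 3058 mm^2
P = F / A = 2.01e5 N / A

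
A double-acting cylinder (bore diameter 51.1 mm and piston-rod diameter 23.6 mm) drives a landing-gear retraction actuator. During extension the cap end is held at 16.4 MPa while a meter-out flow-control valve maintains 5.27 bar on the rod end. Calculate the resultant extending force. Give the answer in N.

F ≈ 32800 N

Cap-side area A_cap = π/4 × (51.1 mm)² = 2051 mm^2
Rod-side annular area A_ann = π/4 × (51.1² − 23.6²) = 1613 mm^2
Net thrust = P_cap·A_cap − P_rod·A_ann = 33630 N − 850.3 N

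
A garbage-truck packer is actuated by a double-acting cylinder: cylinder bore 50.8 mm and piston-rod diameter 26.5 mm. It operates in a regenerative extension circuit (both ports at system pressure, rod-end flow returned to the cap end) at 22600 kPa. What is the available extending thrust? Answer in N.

F ≈ 12500 N

With equal pressure on both faces, forces on the annular region cancel; the net push is pressure × rod cross-section.
Rod cross-section A_rod = π/4 × (26.5 mm)² = 551.5 mm^2
F = P × A_rod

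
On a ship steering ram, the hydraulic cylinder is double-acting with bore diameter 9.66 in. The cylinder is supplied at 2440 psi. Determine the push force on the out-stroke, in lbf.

Cap-side area A_cap = π/4 × (9.66 in)² = 73.29 in^2
F = P × A_cap = 2440 psi × A_cap

F ≈ 1.79e5 lbf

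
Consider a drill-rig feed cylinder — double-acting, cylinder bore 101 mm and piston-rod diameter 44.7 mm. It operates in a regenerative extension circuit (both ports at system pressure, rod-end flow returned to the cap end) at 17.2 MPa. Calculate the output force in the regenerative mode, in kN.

With equal pressure on both faces, forces on the annular region cancel; the net push is pressure × rod cross-section.
Rod cross-section A_rod = π/4 × (44.7 mm)² = 1569 mm^2
F = P × A_rod

F ≈ 27.0 kN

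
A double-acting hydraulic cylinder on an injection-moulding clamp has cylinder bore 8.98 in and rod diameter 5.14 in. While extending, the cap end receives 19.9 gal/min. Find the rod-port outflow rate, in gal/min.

Q_out ≈ 13.4 gal/min

Cap-side area A_cap = π/4 × (8.98 in)² = 63.33 in^2
Rod-side annular area A_ann = π/4 × (8.98² − 5.14²) = 42.58 in^2
Piston speed v = Q_in/A_cap; rod-end outflow Q_out = v × A_ann = Q_in × A_ann/A_cap.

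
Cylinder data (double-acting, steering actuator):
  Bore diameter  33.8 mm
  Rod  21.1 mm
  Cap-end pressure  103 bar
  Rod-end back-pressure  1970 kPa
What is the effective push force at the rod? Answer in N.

F ≈ 8160 N

Cap-side area A_cap = π/4 × (33.8 mm)² = 897.3 mm^2
Rod-side annular area A_ann = π/4 × (33.8² − 21.1²) = 547.6 mm^2
Net thrust = P_cap·A_cap − P_rod·A_ann = 9242 N − 1079 N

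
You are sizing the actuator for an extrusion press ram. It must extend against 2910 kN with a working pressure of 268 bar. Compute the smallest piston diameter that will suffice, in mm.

D ≈ 372 mm

Extension force acts on the full piston face: F = P × (π/4)D².
D = √(4F / (πP)) = √(4 × 2910 kN / (π × 268 bar))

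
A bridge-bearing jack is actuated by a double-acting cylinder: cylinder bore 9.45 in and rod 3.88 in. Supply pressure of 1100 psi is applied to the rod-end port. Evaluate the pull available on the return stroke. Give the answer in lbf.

F ≈ 64100 lbf

Rod-side annular area A_ann = π/4 × (9.45² − 3.88²) = 58.31 in^2
On retraction the pressure acts on the annular area (bore minus rod).
F = P × A_ann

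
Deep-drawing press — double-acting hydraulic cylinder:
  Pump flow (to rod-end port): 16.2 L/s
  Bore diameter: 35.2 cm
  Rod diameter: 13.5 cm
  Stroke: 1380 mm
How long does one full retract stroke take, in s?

Rod-side annular area A_ann = π/4 × (35.2² − 13.5²) = 830.0 cm^2
Swept volume V = A × L; t = V / Q = A·L / Q

t ≈ 7.07 s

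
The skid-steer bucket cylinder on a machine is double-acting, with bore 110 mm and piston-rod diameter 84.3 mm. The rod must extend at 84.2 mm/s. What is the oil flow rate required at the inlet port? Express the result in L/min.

Cap-side area A_cap = π/4 × (110 mm)² = 9503 mm^2
Q = A × v

Q ≈ 48.0 L/min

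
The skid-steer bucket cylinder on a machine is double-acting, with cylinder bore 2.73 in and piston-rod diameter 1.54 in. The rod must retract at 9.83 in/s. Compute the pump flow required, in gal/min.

Rod-side annular area A_ann = π/4 × (2.73² − 1.54²) = 3.991 in^2
Q = A × v

Q ≈ 10.2 gal/min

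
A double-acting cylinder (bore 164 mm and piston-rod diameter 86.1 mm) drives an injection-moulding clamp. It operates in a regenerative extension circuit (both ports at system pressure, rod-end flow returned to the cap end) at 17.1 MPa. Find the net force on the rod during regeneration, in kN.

With equal pressure on both faces, forces on the annular region cancel; the net push is pressure × rod cross-section.
Rod cross-section A_rod = π/4 × (86.1 mm)² = 5822 mm^2
F = P × A_rod

F ≈ 99.6 kN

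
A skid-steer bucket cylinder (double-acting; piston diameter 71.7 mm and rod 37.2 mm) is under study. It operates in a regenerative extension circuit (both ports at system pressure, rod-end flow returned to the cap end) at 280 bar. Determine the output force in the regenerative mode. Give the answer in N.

F ≈ 30400 N

With equal pressure on both faces, forces on the annular region cancel; the net push is pressure × rod cross-section.
Rod cross-section A_rod = π/4 × (37.2 mm)² = 1087 mm^2
F = P × A_rod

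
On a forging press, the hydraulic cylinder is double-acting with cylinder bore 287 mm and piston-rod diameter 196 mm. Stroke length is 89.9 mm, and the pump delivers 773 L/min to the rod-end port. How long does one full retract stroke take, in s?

Rod-side annular area A_ann = π/4 × (287² − 196²) = 34520 mm^2
Swept volume V = A × L; t = V / Q = A·L / Q

t ≈ 0.241 s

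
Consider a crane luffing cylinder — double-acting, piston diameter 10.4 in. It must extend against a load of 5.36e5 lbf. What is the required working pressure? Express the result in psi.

Cap-side area A_cap = π/4 × (10.4 in)² = 84.95 in^2
P = F / A = 5.36e5 lbf / A

P ≈ 6310 psi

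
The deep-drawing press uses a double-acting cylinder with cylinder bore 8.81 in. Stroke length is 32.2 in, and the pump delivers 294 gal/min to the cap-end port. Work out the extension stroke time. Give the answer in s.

t ≈ 1.73 s

Cap-side area A_cap = π/4 × (8.81 in)² = 60.96 in^2
Swept volume V = A × L; t = V / Q = A·L / Q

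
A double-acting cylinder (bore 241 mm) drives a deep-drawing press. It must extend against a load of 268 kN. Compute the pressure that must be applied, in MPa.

Cap-side area A_cap = π/4 × (241 mm)² = 45620 mm^2
P = F / A = 268 kN / A

P ≈ 5.88 MPa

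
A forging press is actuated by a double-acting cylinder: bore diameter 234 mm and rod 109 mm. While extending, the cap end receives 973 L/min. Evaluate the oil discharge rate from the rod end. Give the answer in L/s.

Q_out ≈ 12.7 L/s

Cap-side area A_cap = π/4 × (234 mm)² = 43010 mm^2
Rod-side annular area A_ann = π/4 × (234² − 109²) = 33670 mm^2
Piston speed v = Q_in/A_cap; rod-end outflow Q_out = v × A_ann = Q_in × A_ann/A_cap.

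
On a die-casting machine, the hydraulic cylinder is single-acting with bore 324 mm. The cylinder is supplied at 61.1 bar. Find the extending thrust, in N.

Cap-side area A_cap = π/4 × (324 mm)² = 82450 mm^2
F = P × A_cap = 61.1 bar × A_cap

F ≈ 5.04e5 N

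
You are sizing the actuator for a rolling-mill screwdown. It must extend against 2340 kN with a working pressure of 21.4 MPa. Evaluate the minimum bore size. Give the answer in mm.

D ≈ 373 mm

Extension force acts on the full piston face: F = P × (π/4)D².
D = √(4F / (πP)) = √(4 × 2340 kN / (π × 21.4 MPa))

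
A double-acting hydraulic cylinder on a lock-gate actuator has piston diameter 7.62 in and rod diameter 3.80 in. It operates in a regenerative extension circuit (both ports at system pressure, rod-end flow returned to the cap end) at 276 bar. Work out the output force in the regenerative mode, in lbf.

F ≈ 45400 lbf

With equal pressure on both faces, forces on the annular region cancel; the net push is pressure × rod cross-section.
Rod cross-section A_rod = π/4 × (3.80 in)² = 11.34 in^2
F = P × A_rod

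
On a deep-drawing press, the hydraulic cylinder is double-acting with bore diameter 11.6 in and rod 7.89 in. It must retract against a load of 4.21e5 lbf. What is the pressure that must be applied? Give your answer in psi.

Rod-side annular area A_ann = π/4 × (11.6² − 7.89²) = 56.79 in^2
Retraction: pressure acts on the annular area.
P = F / A = 4.21e5 lbf / A

P ≈ 7410 psi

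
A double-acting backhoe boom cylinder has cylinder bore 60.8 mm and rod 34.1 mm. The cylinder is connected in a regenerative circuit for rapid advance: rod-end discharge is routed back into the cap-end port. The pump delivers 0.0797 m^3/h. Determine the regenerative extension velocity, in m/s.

In regeneration the rod-end outflow joins the pump flow into the cap end, so the net volume the pump must supply per unit advance equals the rod cross-section area.
Rod cross-section A_rod = π/4 × (34.1 mm)² = 913.3 mm^2
v = Q_pump / A_rod

v ≈ 0.0242 m/s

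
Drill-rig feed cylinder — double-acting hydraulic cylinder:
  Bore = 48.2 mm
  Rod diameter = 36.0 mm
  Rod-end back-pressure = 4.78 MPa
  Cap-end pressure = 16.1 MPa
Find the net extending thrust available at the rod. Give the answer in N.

F ≈ 25500 N

Cap-side area A_cap = π/4 × (48.2 mm)² = 1825 mm^2
Rod-side annular area A_ann = π/4 × (48.2² − 36.0²) = 806.8 mm^2
Net thrust = P_cap·A_cap − P_rod·A_ann = 29380 N − 3856 N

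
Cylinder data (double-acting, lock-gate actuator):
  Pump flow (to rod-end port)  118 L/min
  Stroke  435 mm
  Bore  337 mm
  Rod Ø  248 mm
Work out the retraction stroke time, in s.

Rod-side annular area A_ann = π/4 × (337² − 248²) = 40890 mm^2
Swept volume V = A × L; t = V / Q = A·L / Q

t ≈ 9.04 s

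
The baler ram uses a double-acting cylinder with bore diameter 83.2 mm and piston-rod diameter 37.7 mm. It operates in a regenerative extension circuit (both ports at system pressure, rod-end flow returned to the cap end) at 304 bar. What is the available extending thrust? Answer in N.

With equal pressure on both faces, forces on the annular region cancel; the net push is pressure × rod cross-section.
Rod cross-section A_rod = π/4 × (37.7 mm)² = 1116 mm^2
F = P × A_rod

F ≈ 33900 N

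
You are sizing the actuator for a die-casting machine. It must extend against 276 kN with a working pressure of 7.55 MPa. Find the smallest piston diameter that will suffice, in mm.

Extension force acts on the full piston face: F = P × (π/4)D².
D = √(4F / (πP)) = √(4 × 276 kN / (π × 7.55 MPa))

D ≈ 216 mm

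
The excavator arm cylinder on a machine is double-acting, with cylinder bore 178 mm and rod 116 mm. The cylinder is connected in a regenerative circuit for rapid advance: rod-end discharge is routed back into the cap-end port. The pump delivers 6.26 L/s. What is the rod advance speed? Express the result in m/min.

v ≈ 35.5 m/min

In regeneration the rod-end outflow joins the pump flow into the cap end, so the net volume the pump must supply per unit advance equals the rod cross-section area.
Rod cross-section A_rod = π/4 × (116 mm)² = 10570 mm^2
v = Q_pump / A_rod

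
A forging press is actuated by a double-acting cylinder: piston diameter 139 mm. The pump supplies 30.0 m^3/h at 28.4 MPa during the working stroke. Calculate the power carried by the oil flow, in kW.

Hydraulic power = P × Q

W ≈ 237 kW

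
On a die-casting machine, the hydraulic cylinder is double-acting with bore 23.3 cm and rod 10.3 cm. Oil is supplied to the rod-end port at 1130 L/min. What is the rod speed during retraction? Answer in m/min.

v ≈ 32.9 m/min

Rod-side annular area A_ann = π/4 × (23.3² − 10.3²) = 343.1 cm^2
Flow into the rod-end port fills the annular volume.
v = Q / A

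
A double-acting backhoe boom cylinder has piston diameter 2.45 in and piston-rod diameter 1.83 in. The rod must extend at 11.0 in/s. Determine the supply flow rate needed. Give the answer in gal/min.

Cap-side area A_cap = π/4 × (2.45 in)² = 4.714 in^2
Q = A × v

Q ≈ 13.5 gal/min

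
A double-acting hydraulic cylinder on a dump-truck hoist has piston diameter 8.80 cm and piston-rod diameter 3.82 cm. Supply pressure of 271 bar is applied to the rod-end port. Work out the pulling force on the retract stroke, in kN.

Rod-side annular area A_ann = π/4 × (8.80² − 3.82²) = 49.36 cm^2
On retraction the pressure acts on the annular area (bore minus rod).
F = P × A_ann

F ≈ 134 kN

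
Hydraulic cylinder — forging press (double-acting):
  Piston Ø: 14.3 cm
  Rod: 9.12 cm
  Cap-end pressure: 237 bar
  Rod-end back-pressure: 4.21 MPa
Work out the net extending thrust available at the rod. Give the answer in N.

Cap-side area A_cap = π/4 × (14.3 cm)² = 160.6 cm^2
Rod-side annular area A_ann = π/4 × (14.3² − 9.12²) = 95.28 cm^2
Net thrust = P_cap·A_cap − P_rod·A_ann = 3.806e5 N − 40110 N

F ≈ 3.41e5 N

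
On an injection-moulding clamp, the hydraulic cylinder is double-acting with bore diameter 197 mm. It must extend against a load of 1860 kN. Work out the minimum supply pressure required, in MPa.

Cap-side area A_cap = π/4 × (197 mm)² = 30480 mm^2
P = F / A = 1860 kN / A

P ≈ 61.0 MPa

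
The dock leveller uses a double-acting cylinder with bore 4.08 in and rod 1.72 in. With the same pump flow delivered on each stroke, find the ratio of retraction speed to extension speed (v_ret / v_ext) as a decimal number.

Cap-side area A_cap = π/4 × (4.08 in)² = 13.07 in^2
Rod-side annular area A_ann = π/4 × (4.08² − 1.72²) = 10.75 in^2
For equal Q, v ∝ 1/A, so v_ret/v_ext = A_cap/A_ann.

v_ret/v_ext ≈ 1.22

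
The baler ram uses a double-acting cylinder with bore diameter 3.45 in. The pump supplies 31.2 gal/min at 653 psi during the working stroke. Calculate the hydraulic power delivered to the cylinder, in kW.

W ≈ 8.86 kW

Hydraulic power = P × Q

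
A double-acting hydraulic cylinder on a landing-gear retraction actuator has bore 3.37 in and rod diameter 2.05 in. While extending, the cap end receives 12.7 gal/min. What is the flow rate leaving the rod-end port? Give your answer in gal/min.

Cap-side area A_cap = π/4 × (3.37 in)² = 8.920 in^2
Rod-side annular area A_ann = π/4 × (3.37² − 2.05²) = 5.619 in^2
Piston speed v = Q_in/A_cap; rod-end outflow Q_out = v × A_ann = Q_in × A_ann/A_cap.

Q_out ≈ 8.00 gal/min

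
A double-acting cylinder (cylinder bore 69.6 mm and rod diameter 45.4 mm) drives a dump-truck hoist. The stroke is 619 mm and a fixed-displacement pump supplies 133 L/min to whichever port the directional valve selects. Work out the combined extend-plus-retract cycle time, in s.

Cap-side area A_cap = π/4 × (69.6 mm)² = 3805 mm^2
Rod-side annular area A_ann = π/4 × (69.6² − 45.4²) = 2186 mm^2
t_ext = A_cap·L/Q = 1.062 s
t_ret = A_ann·L/Q = 0.6104 s
t_cycle = t_ext + t_ret

t ≈ 1.67 s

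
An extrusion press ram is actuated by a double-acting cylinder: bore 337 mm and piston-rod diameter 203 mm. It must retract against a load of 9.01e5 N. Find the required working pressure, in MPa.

Rod-side annular area A_ann = π/4 × (337² − 203²) = 56830 mm^2
Retraction: pressure acts on the annular area.
P = F / A = 9.01e5 N / A

P ≈ 15.9 MPa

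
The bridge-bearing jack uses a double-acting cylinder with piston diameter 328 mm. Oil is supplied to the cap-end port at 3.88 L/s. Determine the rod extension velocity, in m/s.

v ≈ 0.0459 m/s

Cap-side area A_cap = π/4 × (328 mm)² = 84500 mm^2
v = Q / A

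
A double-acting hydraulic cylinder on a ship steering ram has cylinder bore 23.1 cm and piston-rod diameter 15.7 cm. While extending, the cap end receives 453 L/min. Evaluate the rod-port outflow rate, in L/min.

Q_out ≈ 244 L/min

Cap-side area A_cap = π/4 × (23.1 cm)² = 419.1 cm^2
Rod-side annular area A_ann = π/4 × (23.1² − 15.7²) = 225.5 cm^2
Piston speed v = Q_in/A_cap; rod-end outflow Q_out = v × A_ann = Q_in × A_ann/A_cap.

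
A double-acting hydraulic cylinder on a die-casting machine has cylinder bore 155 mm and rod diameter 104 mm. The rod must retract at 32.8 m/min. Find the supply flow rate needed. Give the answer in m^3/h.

Q ≈ 20.4 m^3/h

Rod-side annular area A_ann = π/4 × (155² − 104²) = 10370 mm^2
Q = A × v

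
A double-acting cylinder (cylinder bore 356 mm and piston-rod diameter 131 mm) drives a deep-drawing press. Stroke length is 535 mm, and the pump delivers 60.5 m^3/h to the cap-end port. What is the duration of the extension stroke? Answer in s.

Cap-side area A_cap = π/4 × (356 mm)² = 99540 mm^2
Swept volume V = A × L; t = V / Q = A·L / Q

t ≈ 3.17 s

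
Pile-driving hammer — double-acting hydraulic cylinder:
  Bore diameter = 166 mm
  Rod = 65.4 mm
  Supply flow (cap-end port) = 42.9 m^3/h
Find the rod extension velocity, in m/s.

v ≈ 0.551 m/s

Cap-side area A_cap = π/4 × (166 mm)² = 21640 mm^2
v = Q / A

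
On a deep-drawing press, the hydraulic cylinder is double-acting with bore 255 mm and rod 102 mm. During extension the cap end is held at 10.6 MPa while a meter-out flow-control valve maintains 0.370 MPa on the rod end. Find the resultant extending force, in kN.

F ≈ 525 kN

Cap-side area A_cap = π/4 × (255 mm)² = 51070 mm^2
Rod-side annular area A_ann = π/4 × (255² − 102²) = 42900 mm^2
Net thrust = P_cap·A_cap − P_rod·A_ann = 541.3 kN − 15.87 kN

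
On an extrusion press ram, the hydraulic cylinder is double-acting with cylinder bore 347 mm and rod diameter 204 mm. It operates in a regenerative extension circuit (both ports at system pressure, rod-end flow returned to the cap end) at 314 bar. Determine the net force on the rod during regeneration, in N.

F ≈ 1.03e6 N

With equal pressure on both faces, forces on the annular region cancel; the net push is pressure × rod cross-section.
Rod cross-section A_rod = π/4 × (204 mm)² = 32690 mm^2
F = P × A_rod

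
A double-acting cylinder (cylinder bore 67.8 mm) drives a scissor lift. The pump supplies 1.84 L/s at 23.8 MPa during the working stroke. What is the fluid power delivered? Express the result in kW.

Hydraulic power = P × Q

W ≈ 43.8 kW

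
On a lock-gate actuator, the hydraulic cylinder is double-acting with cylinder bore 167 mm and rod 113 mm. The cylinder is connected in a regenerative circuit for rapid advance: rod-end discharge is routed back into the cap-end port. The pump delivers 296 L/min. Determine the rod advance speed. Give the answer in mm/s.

v ≈ 492 mm/s

In regeneration the rod-end outflow joins the pump flow into the cap end, so the net volume the pump must supply per unit advance equals the rod cross-section area.
Rod cross-section A_rod = π/4 × (113 mm)² = 10030 mm^2
v = Q_pump / A_rod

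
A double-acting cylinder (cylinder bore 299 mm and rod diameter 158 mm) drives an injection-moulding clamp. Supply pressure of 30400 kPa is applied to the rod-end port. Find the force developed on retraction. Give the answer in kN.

Rod-side annular area A_ann = π/4 × (299² − 158²) = 50610 mm^2
On retraction the pressure acts on the annular area (bore minus rod).
F = P × A_ann

F ≈ 1540 kN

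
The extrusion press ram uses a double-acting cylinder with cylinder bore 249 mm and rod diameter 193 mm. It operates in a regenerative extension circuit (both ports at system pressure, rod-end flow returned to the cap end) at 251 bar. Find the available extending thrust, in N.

F ≈ 7.34e5 N

With equal pressure on both faces, forces on the annular region cancel; the net push is pressure × rod cross-section.
Rod cross-section A_rod = π/4 × (193 mm)² = 29260 mm^2
F = P × A_rod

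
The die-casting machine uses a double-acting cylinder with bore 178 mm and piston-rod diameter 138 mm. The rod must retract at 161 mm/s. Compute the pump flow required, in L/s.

Rod-side annular area A_ann = π/4 × (178² − 138²) = 9927 mm^2
Q = A × v

Q ≈ 1.60 L/s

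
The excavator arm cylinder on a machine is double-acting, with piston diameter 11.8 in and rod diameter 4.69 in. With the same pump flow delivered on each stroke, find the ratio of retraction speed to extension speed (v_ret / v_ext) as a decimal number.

Cap-side area A_cap = π/4 × (11.8 in)² = 109.4 in^2
Rod-side annular area A_ann = π/4 × (11.8² − 4.69²) = 92.08 in^2
For equal Q, v ∝ 1/A, so v_ret/v_ext = A_cap/A_ann.

v_ret/v_ext ≈ 1.19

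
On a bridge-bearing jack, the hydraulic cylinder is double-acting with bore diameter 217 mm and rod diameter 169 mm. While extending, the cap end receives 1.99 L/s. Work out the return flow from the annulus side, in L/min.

Cap-side area A_cap = π/4 × (217 mm)² = 36980 mm^2
Rod-side annular area A_ann = π/4 × (217² − 169²) = 14550 mm^2
Piston speed v = Q_in/A_cap; rod-end outflow Q_out = v × A_ann = Q_in × A_ann/A_cap.

Q_out ≈ 47.0 L/min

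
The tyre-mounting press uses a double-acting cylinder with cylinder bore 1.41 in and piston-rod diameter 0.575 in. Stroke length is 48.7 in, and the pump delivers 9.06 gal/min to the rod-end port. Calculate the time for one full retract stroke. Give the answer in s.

t ≈ 1.82 s

Rod-side annular area A_ann = π/4 × (1.41² − 0.575²) = 1.302 in^2
Swept volume V = A × L; t = V / Q = A·L / Q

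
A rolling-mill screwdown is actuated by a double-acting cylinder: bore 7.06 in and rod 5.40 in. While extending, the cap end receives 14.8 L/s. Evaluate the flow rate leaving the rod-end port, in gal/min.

Q_out ≈ 97.3 gal/min

Cap-side area A_cap = π/4 × (7.06 in)² = 39.15 in^2
Rod-side annular area A_ann = π/4 × (7.06² − 5.40²) = 16.24 in^2
Piston speed v = Q_in/A_cap; rod-end outflow Q_out = v × A_ann = Q_in × A_ann/A_cap.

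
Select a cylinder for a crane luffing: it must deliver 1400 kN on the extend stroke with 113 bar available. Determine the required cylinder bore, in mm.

Extension force acts on the full piston face: F = P × (π/4)D².
D = √(4F / (πP)) = √(4 × 1400 kN / (π × 113 bar))

D ≈ 397 mm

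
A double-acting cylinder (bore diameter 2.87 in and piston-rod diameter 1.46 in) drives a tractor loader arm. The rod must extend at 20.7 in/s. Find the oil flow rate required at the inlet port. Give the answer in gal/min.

Cap-side area A_cap = π/4 × (2.87 in)² = 6.469 in^2
Q = A × v

Q ≈ 34.8 gal/min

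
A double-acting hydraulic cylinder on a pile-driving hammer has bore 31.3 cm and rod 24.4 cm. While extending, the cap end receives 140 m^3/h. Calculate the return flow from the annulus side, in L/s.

Q_out ≈ 15.3 L/s

Cap-side area A_cap = π/4 × (31.3 cm)² = 769.4 cm^2
Rod-side annular area A_ann = π/4 × (31.3² − 24.4²) = 301.9 cm^2
Piston speed v = Q_in/A_cap; rod-end outflow Q_out = v × A_ann = Q_in × A_ann/A_cap.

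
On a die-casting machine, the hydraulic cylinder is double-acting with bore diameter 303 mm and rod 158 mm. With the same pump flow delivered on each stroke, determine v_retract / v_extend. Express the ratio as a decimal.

Cap-side area A_cap = π/4 × (303 mm)² = 72110 mm^2
Rod-side annular area A_ann = π/4 × (303² − 158²) = 52500 mm^2
For equal Q, v ∝ 1/A, so v_ret/v_ext = A_cap/A_ann.

v_ret/v_ext ≈ 1.37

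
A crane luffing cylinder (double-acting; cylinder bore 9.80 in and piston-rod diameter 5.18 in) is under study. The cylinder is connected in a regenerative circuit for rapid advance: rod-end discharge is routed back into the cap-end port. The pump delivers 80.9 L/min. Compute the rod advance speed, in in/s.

v ≈ 3.90 in/s

In regeneration the rod-end outflow joins the pump flow into the cap end, so the net volume the pump must supply per unit advance equals the rod cross-section area.
Rod cross-section A_rod = π/4 × (5.18 in)² = 21.07 in^2
v = Q_pump / A_rod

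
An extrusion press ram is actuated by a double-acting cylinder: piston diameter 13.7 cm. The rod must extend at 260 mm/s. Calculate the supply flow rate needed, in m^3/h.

Cap-side area A_cap = π/4 × (13.7 cm)² = 147.4 cm^2
Q = A × v

Q ≈ 13.8 m^3/h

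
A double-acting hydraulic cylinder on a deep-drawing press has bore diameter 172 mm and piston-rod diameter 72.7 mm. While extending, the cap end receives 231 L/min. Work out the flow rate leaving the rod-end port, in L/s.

Q_out ≈ 3.16 L/s

Cap-side area A_cap = π/4 × (172 mm)² = 23240 mm^2
Rod-side annular area A_ann = π/4 × (172² − 72.7²) = 19080 mm^2
Piston speed v = Q_in/A_cap; rod-end outflow Q_out = v × A_ann = Q_in × A_ann/A_cap.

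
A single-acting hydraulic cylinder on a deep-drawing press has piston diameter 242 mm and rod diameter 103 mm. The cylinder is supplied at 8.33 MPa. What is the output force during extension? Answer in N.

Cap-side area A_cap = π/4 × (242 mm)² = 46000 mm^2
F = P × A_cap = 8.33 MPa × A_cap

F ≈ 3.83e5 N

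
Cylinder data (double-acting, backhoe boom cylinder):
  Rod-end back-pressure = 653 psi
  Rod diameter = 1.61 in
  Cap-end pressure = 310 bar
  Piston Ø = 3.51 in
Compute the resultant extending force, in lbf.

Cap-side area A_cap = π/4 × (3.51 in)² = 9.676 in^2
Rod-side annular area A_ann = π/4 × (3.51² − 1.61²) = 7.640 in^2
Net thrust = P_cap·A_cap − P_rod·A_ann = 43510 lbf − 4989 lbf

F ≈ 38500 lbf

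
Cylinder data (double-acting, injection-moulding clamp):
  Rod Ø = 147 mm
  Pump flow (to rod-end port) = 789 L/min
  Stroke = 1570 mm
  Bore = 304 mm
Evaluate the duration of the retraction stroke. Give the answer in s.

t ≈ 6.64 s

Rod-side annular area A_ann = π/4 × (304² − 147²) = 55610 mm^2
Swept volume V = A × L; t = V / Q = A·L / Q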